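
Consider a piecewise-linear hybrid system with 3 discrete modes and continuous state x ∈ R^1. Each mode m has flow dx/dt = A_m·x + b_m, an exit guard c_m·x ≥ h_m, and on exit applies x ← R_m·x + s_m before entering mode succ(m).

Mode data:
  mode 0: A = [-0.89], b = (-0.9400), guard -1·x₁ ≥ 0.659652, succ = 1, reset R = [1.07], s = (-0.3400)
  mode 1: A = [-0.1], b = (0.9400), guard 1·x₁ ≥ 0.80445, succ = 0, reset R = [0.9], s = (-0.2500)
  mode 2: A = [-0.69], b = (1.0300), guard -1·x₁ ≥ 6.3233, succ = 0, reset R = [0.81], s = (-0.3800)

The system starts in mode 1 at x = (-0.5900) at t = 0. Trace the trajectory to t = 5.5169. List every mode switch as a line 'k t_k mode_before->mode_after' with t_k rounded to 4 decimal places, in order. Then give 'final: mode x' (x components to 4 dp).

Mode 1: guard c·x = 0.8044 hit at Δt = 1.5034 (t = 1.5034), x⁻ = (0.8045) → reset → x⁺ = (0.4740), jump to mode 0
Mode 0: guard c·x = 0.6597 hit at Δt = 1.5173 (t = 3.0207), x⁻ = (-0.6597) → reset → x⁺ = (-1.0458), jump to mode 1
Mode 1: guard c·x = 0.8044 hit at Δt = 1.9496 (t = 4.9703), x⁻ = (0.8044) → reset → x⁺ = (0.4740), jump to mode 0
Mode 0: flow for 0.5466 to horizon, guard not reached → x = (-0.1155)

1 1.5034 1->0
2 3.0207 0->1
3 4.9703 1->0
final: 0 -0.1155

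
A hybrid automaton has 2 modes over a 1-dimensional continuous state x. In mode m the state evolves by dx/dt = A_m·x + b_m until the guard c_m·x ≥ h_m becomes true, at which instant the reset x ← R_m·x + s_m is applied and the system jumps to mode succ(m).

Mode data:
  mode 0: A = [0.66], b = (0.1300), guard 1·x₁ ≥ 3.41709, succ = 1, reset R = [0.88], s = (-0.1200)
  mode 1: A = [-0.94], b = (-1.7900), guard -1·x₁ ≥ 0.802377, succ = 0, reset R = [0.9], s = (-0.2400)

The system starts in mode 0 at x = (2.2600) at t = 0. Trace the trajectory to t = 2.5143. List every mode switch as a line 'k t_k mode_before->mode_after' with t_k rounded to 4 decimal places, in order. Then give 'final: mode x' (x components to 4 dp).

Mode 0: guard c·x = 3.4171 hit at Δt = 0.5847 (t = 0.5847), x⁻ = (3.4171) → reset → x⁺ = (2.8870), jump to mode 1
Mode 1: guard c·x = 0.8024 hit at Δt = 1.5636 (t = 2.1483), x⁻ = (-0.8024) → reset → x⁺ = (-0.9621), jump to mode 0
Mode 0: flow for 0.3660 to horizon, guard not reached → x = (-1.1712)

1 0.5847 0->1
2 2.1483 1->0
final: 0 -1.1712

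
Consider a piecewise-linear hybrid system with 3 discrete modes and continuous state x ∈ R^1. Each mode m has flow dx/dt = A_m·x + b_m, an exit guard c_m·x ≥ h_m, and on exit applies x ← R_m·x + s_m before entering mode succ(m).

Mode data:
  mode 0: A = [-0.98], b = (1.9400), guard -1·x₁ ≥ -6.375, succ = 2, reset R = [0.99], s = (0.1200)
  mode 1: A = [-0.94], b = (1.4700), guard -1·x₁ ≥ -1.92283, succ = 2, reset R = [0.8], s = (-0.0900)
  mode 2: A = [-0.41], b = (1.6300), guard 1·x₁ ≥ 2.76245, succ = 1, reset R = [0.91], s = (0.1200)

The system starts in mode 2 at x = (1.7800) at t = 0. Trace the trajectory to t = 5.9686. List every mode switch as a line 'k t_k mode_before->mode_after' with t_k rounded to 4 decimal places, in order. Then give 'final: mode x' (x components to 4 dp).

Mode 2: guard c·x = 2.7624 hit at Δt = 1.4469 (t = 1.4469), x⁻ = (2.7624) → reset → x⁺ = (2.6338), jump to mode 1
Mode 1: guard c·x = -1.9228 hit at Δt = 1.1618 (t = 2.6087), x⁻ = (1.9228) → reset → x⁺ = (1.4483), jump to mode 2
Mode 2: guard c·x = 2.7624 hit at Δt = 1.7901 (t = 4.3988), x⁻ = (2.7624) → reset → x⁺ = (2.6338), jump to mode 1
Mode 1: guard c·x = -1.9228 hit at Δt = 1.1618 (t = 5.5606), x⁻ = (1.9228) → reset → x⁺ = (1.4483), jump to mode 2
Mode 2: flow for 0.4080 to horizon, guard not reached → x = (1.8376)

1 1.4469 2->1
2 2.6087 1->2
3 4.3988 2->1
4 5.5606 1->2
final: 2 1.8376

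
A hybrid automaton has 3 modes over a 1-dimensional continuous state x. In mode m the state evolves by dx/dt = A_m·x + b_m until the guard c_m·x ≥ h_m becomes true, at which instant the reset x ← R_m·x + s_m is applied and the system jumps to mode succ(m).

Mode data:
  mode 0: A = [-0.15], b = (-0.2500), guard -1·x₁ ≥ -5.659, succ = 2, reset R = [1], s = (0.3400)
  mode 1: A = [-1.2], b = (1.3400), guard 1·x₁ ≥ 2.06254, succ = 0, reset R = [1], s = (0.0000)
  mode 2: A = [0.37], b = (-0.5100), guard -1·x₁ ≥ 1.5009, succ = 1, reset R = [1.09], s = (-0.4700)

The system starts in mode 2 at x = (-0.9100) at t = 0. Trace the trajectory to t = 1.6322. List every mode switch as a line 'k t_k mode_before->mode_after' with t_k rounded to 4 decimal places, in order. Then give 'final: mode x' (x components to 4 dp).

1 0.6208 2->1
final: 1 0.1592

Mode 2: guard c·x = 1.5009 hit at Δt = 0.6208 (t = 0.6208), x⁻ = (-1.5009) → reset → x⁺ = (-2.1060), jump to mode 1
Mode 1: flow for 1.0114 to horizon, guard not reached → x = (0.1592)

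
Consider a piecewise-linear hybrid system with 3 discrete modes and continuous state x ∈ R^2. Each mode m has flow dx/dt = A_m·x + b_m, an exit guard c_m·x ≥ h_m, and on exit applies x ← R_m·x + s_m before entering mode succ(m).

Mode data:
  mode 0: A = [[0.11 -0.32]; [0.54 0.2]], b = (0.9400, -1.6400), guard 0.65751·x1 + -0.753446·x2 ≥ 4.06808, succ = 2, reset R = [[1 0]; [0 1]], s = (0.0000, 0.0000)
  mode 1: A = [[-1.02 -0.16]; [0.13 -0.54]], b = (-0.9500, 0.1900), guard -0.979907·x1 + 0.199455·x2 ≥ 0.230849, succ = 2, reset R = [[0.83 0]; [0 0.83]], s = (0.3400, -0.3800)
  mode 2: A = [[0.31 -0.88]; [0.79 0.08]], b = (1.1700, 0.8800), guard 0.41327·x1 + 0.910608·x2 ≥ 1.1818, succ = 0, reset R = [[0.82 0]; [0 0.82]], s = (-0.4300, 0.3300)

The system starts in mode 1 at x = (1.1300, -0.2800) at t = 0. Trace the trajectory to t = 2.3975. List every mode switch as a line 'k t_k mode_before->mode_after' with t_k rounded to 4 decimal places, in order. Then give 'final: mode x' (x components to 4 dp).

Mode 1: guard c·x = 0.2308 hit at Δt = 1.0680 (t = 1.0680), x⁻ = (-0.2304, 0.0254) → reset → x⁺ = (0.1487, -0.3590), jump to mode 2
Mode 2: guard c·x = 1.1818 hit at Δt = 0.7928 (t = 1.8608), x⁻ = (1.1395, 0.7807) → reset → x⁺ = (0.5044, 0.9701), jump to mode 0
Mode 0: flow for 0.5367 to horizon, guard not reached → x = (0.9369, 0.3669)

1 1.0680 1->2
2 1.8608 2->0
final: 0 0.9369 0.3669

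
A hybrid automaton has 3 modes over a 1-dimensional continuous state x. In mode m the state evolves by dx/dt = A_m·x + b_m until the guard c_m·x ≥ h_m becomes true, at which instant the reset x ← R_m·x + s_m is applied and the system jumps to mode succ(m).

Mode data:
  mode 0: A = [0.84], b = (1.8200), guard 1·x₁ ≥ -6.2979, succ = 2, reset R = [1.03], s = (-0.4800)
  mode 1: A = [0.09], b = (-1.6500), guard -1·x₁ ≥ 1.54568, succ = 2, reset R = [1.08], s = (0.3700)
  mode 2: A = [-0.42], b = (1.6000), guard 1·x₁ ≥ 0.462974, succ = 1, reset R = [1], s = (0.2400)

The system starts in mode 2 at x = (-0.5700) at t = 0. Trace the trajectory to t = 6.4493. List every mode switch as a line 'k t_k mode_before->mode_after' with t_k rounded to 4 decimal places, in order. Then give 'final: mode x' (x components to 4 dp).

1 0.6405 2->1
2 1.9743 1->2
3 2.9816 2->1
4 4.3154 1->2
5 5.3226 2->1
final: 1 -1.1786

Mode 2: guard c·x = 0.4630 hit at Δt = 0.6405 (t = 0.6405), x⁻ = (0.4630) → reset → x⁺ = (0.7030), jump to mode 1
Mode 1: guard c·x = 1.5457 hit at Δt = 1.3338 (t = 1.9743), x⁻ = (-1.5457) → reset → x⁺ = (-1.2993), jump to mode 2
Mode 2: guard c·x = 0.4630 hit at Δt = 1.0073 (t = 2.9816), x⁻ = (0.4630) → reset → x⁺ = (0.7030), jump to mode 1
Mode 1: guard c·x = 1.5457 hit at Δt = 1.3338 (t = 4.3154), x⁻ = (-1.5457) → reset → x⁺ = (-1.2993), jump to mode 2
Mode 2: guard c·x = 0.4630 hit at Δt = 1.0073 (t = 5.3226), x⁻ = (0.4630) → reset → x⁺ = (0.7030), jump to mode 1
Mode 1: flow for 1.1267 to horizon, guard not reached → x = (-1.1786)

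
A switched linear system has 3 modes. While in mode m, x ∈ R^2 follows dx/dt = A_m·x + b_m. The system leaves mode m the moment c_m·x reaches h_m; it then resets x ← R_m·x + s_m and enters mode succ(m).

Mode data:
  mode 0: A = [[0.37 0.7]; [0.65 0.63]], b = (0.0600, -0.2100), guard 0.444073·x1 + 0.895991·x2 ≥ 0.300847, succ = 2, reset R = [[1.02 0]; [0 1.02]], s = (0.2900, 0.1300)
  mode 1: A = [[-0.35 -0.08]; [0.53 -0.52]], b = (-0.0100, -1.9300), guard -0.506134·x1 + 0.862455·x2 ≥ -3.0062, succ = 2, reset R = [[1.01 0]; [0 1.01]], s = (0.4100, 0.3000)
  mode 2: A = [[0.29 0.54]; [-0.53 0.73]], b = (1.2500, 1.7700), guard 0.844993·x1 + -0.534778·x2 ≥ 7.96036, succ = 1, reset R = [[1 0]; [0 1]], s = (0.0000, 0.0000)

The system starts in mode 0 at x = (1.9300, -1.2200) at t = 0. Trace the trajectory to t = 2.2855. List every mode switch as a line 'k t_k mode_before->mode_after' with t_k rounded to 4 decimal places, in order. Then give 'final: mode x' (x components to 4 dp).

1 1.2732 0->2
final: 2 4.2234 -1.0243

Mode 0: guard c·x = 0.3008 hit at Δt = 1.2732 (t = 1.2732), x⁻ = (2.0388, -0.6747) → reset → x⁺ = (2.3696, -0.5582), jump to mode 2
Mode 2: flow for 1.0123 to horizon, guard not reached → x = (4.2234, -1.0243)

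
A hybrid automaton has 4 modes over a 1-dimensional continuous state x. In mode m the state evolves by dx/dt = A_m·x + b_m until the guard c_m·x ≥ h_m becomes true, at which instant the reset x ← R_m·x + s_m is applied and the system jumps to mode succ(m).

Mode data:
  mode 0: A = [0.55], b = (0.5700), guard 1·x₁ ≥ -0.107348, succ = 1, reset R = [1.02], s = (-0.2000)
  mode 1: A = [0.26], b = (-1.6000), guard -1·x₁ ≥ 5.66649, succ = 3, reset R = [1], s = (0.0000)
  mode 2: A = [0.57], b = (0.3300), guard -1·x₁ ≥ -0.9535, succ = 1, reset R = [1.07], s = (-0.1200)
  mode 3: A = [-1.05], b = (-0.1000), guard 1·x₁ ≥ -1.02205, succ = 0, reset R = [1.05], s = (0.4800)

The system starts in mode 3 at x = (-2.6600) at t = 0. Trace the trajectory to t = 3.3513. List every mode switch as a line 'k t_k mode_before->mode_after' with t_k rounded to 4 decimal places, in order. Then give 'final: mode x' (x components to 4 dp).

1 0.9694 3->0
2 2.3150 0->1
final: 1 -2.3081

Mode 3: guard c·x = -1.0220 hit at Δt = 0.9694 (t = 0.9694), x⁻ = (-1.0220) → reset → x⁺ = (-0.5932), jump to mode 0
Mode 0: guard c·x = -0.1073 hit at Δt = 1.3456 (t = 2.3150), x⁻ = (-0.1073) → reset → x⁺ = (-0.3095), jump to mode 1
Mode 1: flow for 1.0363 to horizon, guard not reached → x = (-2.3081)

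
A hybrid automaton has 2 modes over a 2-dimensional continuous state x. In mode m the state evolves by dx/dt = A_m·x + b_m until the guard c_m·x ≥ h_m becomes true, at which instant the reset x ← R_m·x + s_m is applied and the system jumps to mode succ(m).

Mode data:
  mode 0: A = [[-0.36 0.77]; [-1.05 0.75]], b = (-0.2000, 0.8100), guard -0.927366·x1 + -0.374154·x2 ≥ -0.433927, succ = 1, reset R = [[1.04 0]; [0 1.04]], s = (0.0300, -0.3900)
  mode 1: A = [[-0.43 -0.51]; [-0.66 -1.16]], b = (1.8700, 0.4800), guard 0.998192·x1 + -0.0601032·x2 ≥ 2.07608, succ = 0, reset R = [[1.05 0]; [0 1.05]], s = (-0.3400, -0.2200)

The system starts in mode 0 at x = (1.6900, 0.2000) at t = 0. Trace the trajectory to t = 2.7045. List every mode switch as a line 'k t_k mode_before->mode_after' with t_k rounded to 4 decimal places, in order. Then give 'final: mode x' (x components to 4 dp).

1 1.2026 0->1
2 1.9845 1->0
3 2.3849 0->1
final: 1 1.8678 -1.5700

Mode 0: guard c·x = -0.4339 hit at Δt = 1.2026 (t = 1.2026), x⁻ = (0.7023, -0.5810) → reset → x⁺ = (0.7604, -0.9942), jump to mode 1
Mode 1: guard c·x = 2.0761 hit at Δt = 0.7819 (t = 1.9845), x⁻ = (2.0391, -0.6769) → reset → x⁺ = (1.8010, -0.9307), jump to mode 0
Mode 0: guard c·x = -0.4339 hit at Δt = 0.4004 (t = 2.3849), x⁻ = (1.1161, -1.6066) → reset → x⁺ = (1.1907, -2.0608), jump to mode 1
Mode 1: flow for 0.3196 to horizon, guard not reached → x = (1.8678, -1.5700)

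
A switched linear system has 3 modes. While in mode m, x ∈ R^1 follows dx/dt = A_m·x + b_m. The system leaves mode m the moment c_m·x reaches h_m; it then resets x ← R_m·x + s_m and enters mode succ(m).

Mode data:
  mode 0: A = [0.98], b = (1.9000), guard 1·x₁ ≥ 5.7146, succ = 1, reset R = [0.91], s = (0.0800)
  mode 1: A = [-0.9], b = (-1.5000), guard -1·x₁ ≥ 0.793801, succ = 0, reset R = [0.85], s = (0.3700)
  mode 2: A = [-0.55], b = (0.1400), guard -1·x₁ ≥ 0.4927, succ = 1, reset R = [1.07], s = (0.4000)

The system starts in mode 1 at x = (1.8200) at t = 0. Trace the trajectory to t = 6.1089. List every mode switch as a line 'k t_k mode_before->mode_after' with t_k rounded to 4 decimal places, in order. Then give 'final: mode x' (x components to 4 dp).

Mode 1: guard c·x = 0.7938 hit at Δt = 1.5388 (t = 1.5388), x⁻ = (-0.7938) → reset → x⁺ = (-0.3047), jump to mode 0
Mode 0: guard c·x = 5.7146 hit at Δt = 1.5756 (t = 3.1144), x⁻ = (5.7146) → reset → x⁺ = (5.2803), jump to mode 1
Mode 1: guard c·x = 0.7938 hit at Δt = 2.3048 (t = 5.4192), x⁻ = (-0.7938) → reset → x⁺ = (-0.3047), jump to mode 0
Mode 0: flow for 0.6897 to horizon, guard not reached → x = (1.2736)

1 1.5388 1->0
2 3.1144 0->1
3 5.4192 1->0
final: 0 1.2736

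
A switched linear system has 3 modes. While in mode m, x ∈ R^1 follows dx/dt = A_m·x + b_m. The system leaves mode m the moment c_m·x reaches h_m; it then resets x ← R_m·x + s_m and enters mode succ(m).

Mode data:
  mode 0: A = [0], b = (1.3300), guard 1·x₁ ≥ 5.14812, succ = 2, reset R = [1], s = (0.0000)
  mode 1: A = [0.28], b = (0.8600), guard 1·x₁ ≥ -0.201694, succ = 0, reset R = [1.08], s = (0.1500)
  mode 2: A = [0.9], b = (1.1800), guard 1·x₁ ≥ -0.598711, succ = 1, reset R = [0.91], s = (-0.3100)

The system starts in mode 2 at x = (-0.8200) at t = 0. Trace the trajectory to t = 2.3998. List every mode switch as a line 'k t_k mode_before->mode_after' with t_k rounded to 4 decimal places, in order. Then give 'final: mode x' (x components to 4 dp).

Mode 2: guard c·x = -0.5987 hit at Δt = 0.4133 (t = 0.4133), x⁻ = (-0.5987) → reset → x⁺ = (-0.8548), jump to mode 1
Mode 1: guard c·x = -0.2017 hit at Δt = 0.9223 (t = 1.3356), x⁻ = (-0.2017) → reset → x⁺ = (-0.0678), jump to mode 0
Mode 0: flow for 1.0642 to horizon, guard not reached → x = (1.3476)

1 0.4133 2->1
2 1.3356 1->0
final: 0 1.3476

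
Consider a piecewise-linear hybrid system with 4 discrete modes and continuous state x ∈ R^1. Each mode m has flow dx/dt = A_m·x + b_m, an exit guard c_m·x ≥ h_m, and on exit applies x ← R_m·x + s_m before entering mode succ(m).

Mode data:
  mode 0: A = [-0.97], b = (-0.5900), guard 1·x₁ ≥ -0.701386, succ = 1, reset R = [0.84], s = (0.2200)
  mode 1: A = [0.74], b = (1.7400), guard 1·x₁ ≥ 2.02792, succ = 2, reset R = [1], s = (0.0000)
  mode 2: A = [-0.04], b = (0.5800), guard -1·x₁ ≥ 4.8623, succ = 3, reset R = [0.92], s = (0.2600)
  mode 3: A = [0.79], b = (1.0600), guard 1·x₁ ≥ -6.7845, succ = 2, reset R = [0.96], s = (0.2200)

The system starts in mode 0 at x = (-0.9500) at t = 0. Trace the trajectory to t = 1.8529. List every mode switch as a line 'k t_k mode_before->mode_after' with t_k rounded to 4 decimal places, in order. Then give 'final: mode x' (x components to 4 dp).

Mode 0: guard c·x = -0.7014 hit at Δt = 1.3402 (t = 1.3402), x⁻ = (-0.7014) → reset → x⁺ = (-0.3692), jump to mode 1
Mode 1: flow for 0.5127 to horizon, guard not reached → x = (0.5454)

1 1.3402 0->1
final: 1 0.5454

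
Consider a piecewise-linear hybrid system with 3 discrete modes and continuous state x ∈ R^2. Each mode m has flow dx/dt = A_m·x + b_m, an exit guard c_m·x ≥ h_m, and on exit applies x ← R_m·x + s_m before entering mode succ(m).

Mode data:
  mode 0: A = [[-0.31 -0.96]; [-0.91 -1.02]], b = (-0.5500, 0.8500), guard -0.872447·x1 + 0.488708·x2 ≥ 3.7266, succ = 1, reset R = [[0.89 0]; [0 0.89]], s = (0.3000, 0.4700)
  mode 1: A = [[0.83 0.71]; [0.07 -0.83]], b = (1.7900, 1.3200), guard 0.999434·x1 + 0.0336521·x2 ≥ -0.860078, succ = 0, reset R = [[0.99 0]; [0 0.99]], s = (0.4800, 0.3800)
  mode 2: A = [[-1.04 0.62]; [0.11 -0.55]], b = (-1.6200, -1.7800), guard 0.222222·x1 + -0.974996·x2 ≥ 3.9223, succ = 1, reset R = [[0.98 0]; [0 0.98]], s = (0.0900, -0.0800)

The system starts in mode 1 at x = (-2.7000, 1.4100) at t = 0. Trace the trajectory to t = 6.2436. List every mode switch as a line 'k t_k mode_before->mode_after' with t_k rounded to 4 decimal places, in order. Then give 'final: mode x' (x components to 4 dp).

1 1.5833 1->0
2 2.9332 0->1
3 3.6033 1->0
4 4.6836 0->1
5 5.2862 1->0
final: 0 -2.6697 2.4859

Mode 1: guard c·x = -0.8601 hit at Δt = 1.5833 (t = 1.5833), x⁻ = (-0.9087, 1.4305) → reset → x⁺ = (-0.4196, 1.7962), jump to mode 0
Mode 0: guard c·x = 3.7266 hit at Δt = 1.3499 (t = 2.9332), x⁻ = (-2.9335, 2.3885) → reset → x⁺ = (-2.3108, 2.5958), jump to mode 1
Mode 1: guard c·x = -0.8601 hit at Δt = 0.6701 (t = 3.6033), x⁻ = (-0.9316, 2.1092) → reset → x⁺ = (-0.4423, 2.4681), jump to mode 0
Mode 0: guard c·x = 3.7266 hit at Δt = 1.0803 (t = 4.6836), x⁻ = (-2.8593, 2.5209) → reset → x⁺ = (-2.2448, 2.7136), jump to mode 1
Mode 1: guard c·x = -0.8601 hit at Δt = 0.6026 (t = 5.2862), x⁻ = (-0.9353, 2.2193) → reset → x⁺ = (-0.4459, 2.5771), jump to mode 0
Mode 0: flow for 0.9574 to horizon, guard not reached → x = (-2.6697, 2.4859)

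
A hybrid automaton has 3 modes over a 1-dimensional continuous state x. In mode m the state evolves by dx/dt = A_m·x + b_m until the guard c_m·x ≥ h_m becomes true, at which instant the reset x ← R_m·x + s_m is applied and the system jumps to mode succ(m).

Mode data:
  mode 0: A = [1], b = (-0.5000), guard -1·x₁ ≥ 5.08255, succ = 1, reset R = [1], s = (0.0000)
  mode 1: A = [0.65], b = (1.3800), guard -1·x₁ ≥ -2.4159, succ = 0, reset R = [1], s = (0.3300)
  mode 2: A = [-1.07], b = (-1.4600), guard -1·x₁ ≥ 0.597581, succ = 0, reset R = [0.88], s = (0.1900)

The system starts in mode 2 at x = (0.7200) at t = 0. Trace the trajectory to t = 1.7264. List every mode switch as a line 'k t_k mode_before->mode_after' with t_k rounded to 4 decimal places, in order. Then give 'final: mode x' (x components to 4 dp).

Mode 2: guard c·x = 0.5976 hit at Δt = 0.9345 (t = 0.9345), x⁻ = (-0.5976) → reset → x⁺ = (-0.3359), jump to mode 0
Mode 0: flow for 0.7919 to horizon, guard not reached → x = (-1.3453)

1 0.9345 2->0
final: 0 -1.3453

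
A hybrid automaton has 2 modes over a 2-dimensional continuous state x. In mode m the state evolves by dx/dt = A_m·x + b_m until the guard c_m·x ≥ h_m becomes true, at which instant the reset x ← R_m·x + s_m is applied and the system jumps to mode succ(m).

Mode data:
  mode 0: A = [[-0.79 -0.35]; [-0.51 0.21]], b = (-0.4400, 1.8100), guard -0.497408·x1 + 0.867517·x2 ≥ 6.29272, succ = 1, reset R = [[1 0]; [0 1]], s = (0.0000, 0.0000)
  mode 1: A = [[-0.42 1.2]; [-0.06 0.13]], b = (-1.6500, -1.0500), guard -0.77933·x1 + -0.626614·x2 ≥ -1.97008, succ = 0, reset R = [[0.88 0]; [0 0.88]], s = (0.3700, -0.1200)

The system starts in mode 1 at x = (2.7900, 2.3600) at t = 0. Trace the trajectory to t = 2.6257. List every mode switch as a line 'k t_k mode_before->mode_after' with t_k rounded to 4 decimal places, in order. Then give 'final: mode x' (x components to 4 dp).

1 1.4626 1->0
final: 0 -0.0098 2.6500

Mode 1: guard c·x = -1.9701 hit at Δt = 1.4626 (t = 1.4626), x⁻ = (1.7843, 0.9249) → reset → x⁺ = (1.9401, 0.6939), jump to mode 0
Mode 0: flow for 1.1631 to horizon, guard not reached → x = (-0.0098, 2.6500)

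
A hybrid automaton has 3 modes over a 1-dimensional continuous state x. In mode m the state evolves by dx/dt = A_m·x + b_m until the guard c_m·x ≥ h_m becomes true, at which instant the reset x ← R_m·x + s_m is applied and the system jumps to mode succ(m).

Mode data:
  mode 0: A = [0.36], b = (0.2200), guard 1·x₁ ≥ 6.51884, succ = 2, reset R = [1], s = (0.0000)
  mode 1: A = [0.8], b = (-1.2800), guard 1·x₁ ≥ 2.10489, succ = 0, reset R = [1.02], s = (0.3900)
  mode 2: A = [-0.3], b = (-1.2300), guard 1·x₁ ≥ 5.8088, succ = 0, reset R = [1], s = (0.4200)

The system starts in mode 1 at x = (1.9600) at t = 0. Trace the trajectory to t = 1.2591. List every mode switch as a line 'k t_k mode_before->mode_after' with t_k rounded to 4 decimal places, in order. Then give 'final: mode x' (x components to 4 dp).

Mode 1: guard c·x = 2.1049 hit at Δt = 0.4228 (t = 0.4228), x⁻ = (2.1049) → reset → x⁺ = (2.5370), jump to mode 0
Mode 0: flow for 0.8363 to horizon, guard not reached → x = (3.6429)

1 0.4228 1->0
final: 0 3.6429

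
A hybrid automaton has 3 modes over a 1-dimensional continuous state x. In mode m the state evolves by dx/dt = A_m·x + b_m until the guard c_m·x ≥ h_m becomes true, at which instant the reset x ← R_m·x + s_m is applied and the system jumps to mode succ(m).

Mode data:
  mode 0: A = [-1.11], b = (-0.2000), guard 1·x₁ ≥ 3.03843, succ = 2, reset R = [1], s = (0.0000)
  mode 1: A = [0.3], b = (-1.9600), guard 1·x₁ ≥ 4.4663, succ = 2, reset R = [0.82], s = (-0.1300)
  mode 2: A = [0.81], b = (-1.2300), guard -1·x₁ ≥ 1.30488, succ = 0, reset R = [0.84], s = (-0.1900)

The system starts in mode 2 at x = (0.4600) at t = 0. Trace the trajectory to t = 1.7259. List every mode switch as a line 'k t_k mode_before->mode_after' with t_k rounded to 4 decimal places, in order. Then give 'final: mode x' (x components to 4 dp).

Mode 2: guard c·x = 1.3049 hit at Δt = 1.2112 (t = 1.2112), x⁻ = (-1.3049) → reset → x⁺ = (-1.2861), jump to mode 0
Mode 0: flow for 0.5147 to horizon, guard not reached → x = (-0.8048)

1 1.2112 2->0
final: 0 -0.8048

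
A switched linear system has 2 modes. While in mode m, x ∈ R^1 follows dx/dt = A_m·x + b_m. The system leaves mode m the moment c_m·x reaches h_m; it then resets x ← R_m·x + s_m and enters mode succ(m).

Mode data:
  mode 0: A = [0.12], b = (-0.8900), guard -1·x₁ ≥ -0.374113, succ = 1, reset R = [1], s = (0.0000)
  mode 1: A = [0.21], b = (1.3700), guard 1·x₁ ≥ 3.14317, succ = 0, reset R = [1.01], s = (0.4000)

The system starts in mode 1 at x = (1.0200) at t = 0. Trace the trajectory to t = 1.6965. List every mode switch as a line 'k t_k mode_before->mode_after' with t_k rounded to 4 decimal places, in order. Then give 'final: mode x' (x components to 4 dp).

Mode 1: guard c·x = 3.1432 hit at Δt = 1.1809 (t = 1.1809), x⁻ = (3.1432) → reset → x⁺ = (3.5746), jump to mode 0
Mode 0: flow for 0.5156 to horizon, guard not reached → x = (3.3294)

1 1.1809 1->0
final: 0 3.3294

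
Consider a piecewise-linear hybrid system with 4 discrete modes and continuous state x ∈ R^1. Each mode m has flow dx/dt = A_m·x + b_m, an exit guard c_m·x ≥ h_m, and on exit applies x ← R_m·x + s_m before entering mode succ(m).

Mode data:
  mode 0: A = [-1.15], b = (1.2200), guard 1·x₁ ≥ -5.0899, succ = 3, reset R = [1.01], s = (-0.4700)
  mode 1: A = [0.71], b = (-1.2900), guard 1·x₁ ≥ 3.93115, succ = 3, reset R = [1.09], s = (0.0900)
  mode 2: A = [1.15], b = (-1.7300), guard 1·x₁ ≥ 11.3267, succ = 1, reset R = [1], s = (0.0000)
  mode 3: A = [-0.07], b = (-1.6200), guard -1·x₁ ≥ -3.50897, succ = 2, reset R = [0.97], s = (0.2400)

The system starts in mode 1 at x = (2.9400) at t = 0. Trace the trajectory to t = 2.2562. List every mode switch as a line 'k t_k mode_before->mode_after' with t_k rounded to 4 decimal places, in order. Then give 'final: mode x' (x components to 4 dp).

Mode 1: guard c·x = 3.9312 hit at Δt = 0.8910 (t = 0.8910), x⁻ = (3.9312) → reset → x⁺ = (4.3750), jump to mode 3
Mode 3: guard c·x = -3.5090 hit at Δt = 0.4568 (t = 1.3478), x⁻ = (3.5090) → reset → x⁺ = (3.6437), jump to mode 2
Mode 2: flow for 0.9084 to horizon, guard not reached → x = (7.5854)

1 0.8910 1->3
2 1.3478 3->2
final: 2 7.5854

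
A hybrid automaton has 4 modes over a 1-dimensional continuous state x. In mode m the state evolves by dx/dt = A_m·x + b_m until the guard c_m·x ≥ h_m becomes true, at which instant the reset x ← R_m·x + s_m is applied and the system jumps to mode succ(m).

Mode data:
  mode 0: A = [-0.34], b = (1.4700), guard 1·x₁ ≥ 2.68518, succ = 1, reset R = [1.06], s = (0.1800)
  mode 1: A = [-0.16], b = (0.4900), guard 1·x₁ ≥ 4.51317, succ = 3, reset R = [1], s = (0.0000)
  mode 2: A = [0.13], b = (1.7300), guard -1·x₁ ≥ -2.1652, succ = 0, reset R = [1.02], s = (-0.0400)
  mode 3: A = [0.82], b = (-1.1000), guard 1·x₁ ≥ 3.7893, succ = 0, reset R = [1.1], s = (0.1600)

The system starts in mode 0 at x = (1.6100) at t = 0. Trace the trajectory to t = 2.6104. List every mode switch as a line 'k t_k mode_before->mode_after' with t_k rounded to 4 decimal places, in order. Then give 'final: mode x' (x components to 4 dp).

1 1.4840 0->1
final: 1 3.0323

Mode 0: guard c·x = 2.6852 hit at Δt = 1.4840 (t = 1.4840), x⁻ = (2.6852) → reset → x⁺ = (3.0263), jump to mode 1
Mode 1: flow for 1.1264 to horizon, guard not reached → x = (3.0323)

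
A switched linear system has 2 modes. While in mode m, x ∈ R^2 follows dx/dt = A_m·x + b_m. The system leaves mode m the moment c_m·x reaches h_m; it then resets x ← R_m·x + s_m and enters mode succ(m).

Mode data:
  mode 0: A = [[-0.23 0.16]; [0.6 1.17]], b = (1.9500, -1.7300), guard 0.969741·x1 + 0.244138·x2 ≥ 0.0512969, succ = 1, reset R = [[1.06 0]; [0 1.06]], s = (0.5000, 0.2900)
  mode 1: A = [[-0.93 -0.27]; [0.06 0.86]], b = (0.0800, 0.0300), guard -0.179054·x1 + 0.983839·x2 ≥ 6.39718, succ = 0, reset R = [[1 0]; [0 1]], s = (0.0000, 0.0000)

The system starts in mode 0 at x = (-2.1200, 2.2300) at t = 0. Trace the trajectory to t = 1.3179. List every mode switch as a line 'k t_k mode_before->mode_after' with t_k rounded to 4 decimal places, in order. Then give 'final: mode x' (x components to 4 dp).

Mode 0: guard c·x = 0.0513 hit at Δt = 0.6160 (t = 0.6160), x⁻ = (-0.5180, 2.2676) → reset → x⁺ = (-0.0491, 2.6936), jump to mode 1
Mode 1: flow for 0.7019 to horizon, guard not reached → x = (-0.5170, 4.9404)

1 0.6160 0->1
final: 1 -0.5170 4.9404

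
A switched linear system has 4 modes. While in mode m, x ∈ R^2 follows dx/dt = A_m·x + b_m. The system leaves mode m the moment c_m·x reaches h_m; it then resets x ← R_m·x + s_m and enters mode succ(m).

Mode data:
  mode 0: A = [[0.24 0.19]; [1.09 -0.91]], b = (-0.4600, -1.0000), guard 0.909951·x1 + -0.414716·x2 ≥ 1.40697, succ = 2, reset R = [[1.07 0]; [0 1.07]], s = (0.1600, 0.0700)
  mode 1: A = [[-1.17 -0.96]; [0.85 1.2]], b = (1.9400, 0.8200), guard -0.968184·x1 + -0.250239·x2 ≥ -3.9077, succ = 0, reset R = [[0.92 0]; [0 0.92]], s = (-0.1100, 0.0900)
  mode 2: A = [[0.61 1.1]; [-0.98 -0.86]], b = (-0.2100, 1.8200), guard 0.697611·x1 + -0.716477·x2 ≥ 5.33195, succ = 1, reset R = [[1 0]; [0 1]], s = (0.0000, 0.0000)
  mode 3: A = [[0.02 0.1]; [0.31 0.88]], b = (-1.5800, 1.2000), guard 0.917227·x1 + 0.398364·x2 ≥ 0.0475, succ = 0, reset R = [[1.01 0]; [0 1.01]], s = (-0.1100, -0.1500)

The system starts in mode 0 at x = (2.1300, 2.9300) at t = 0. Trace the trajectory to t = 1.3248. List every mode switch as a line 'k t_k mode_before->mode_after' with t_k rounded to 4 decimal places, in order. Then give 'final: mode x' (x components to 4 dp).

1 0.8037 0->2
final: 2 5.0754 0.7039

Mode 0: guard c·x = 1.4070 hit at Δt = 0.8037 (t = 0.8037), x⁻ = (2.6080, 2.3298) → reset → x⁺ = (2.9506, 2.5629), jump to mode 2
Mode 2: flow for 0.5211 to horizon, guard not reached → x = (5.0754, 0.7039)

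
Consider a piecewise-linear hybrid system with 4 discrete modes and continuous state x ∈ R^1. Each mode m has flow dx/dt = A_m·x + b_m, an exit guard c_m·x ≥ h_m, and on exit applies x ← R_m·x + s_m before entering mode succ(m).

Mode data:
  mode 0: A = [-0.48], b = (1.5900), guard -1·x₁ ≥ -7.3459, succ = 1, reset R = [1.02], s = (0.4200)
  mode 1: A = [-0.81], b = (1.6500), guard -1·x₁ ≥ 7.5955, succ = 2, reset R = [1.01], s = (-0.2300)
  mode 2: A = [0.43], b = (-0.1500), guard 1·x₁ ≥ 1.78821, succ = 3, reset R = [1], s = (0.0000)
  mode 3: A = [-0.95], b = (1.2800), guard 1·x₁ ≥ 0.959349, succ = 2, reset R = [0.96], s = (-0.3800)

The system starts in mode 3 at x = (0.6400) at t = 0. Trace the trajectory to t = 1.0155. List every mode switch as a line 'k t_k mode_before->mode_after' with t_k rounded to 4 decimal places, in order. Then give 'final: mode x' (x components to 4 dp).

Mode 3: guard c·x = 0.9593 hit at Δt = 0.6321 (t = 0.6321), x⁻ = (0.9593) → reset → x⁺ = (0.5410), jump to mode 2
Mode 2: flow for 0.3834 to horizon, guard not reached → x = (0.5754)

1 0.6321 3->2
final: 2 0.5754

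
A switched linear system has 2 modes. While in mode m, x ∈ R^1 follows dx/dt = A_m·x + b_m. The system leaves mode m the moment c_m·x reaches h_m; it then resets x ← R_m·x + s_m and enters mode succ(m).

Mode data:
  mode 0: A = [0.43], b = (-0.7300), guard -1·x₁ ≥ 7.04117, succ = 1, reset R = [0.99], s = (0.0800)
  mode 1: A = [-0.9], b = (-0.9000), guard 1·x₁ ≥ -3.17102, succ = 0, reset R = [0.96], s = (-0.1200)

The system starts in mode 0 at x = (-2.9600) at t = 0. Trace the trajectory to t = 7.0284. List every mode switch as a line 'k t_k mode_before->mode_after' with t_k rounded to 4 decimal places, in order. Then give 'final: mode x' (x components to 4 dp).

Mode 0: guard c·x = 7.0412 hit at Δt = 1.4634 (t = 1.4634), x⁻ = (-7.0412) → reset → x⁺ = (-6.8908), jump to mode 1
Mode 1: guard c·x = -3.1710 hit at Δt = 1.1091 (t = 2.5725), x⁻ = (-3.1710) → reset → x⁺ = (-3.1642), jump to mode 0
Mode 0: guard c·x = 7.0412 hit at Δt = 1.3636 (t = 3.9361), x⁻ = (-7.0412) → reset → x⁺ = (-6.8908), jump to mode 1
Mode 1: guard c·x = -3.1710 hit at Δt = 1.1091 (t = 5.0452), x⁻ = (-3.1710) → reset → x⁺ = (-3.1642), jump to mode 0
Mode 0: guard c·x = 7.0412 hit at Δt = 1.3636 (t = 6.4088), x⁻ = (-7.0412) → reset → x⁺ = (-6.8908), jump to mode 1
Mode 1: flow for 0.6196 to horizon, guard not reached → x = (-4.3729)

1 1.4634 0->1
2 2.5725 1->0
3 3.9361 0->1
4 5.0452 1->0
5 6.4088 0->1
final: 1 -4.3729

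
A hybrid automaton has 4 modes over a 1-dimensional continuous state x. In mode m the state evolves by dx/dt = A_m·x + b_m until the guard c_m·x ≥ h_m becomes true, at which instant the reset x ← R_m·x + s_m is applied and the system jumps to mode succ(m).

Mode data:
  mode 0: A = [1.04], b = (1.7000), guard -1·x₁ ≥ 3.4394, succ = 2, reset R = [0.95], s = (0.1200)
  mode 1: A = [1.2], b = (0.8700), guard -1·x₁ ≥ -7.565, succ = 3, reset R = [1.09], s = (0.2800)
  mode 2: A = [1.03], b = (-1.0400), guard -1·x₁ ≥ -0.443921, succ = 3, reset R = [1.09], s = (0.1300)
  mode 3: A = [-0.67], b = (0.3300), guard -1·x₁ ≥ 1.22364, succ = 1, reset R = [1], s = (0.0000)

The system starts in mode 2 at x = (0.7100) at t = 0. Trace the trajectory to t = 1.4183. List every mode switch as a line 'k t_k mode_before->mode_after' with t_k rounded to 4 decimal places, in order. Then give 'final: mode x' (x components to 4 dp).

Mode 2: guard c·x = -0.4439 hit at Δt = 0.6169 (t = 0.6169), x⁻ = (0.4439) → reset → x⁺ = (0.6139), jump to mode 3
Mode 3: flow for 0.8014 to horizon, guard not reached → x = (0.5635)

1 0.6169 2->3
final: 3 0.5635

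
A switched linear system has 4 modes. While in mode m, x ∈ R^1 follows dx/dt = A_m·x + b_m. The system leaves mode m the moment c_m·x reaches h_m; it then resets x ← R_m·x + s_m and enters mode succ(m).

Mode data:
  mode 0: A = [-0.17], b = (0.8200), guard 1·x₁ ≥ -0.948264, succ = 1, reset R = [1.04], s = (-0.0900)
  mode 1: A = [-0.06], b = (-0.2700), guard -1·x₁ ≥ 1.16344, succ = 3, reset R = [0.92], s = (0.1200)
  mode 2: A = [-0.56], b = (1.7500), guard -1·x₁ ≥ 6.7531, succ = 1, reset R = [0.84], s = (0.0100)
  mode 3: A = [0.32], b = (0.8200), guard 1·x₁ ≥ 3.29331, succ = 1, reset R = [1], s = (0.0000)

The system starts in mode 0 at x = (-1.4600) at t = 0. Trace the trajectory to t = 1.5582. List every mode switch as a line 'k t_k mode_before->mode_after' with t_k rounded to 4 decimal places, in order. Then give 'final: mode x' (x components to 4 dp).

1 0.4997 0->1
2 0.9299 1->3
final: 3 -0.5914

Mode 0: guard c·x = -0.9483 hit at Δt = 0.4997 (t = 0.4997), x⁻ = (-0.9483) → reset → x⁺ = (-1.0762), jump to mode 1
Mode 1: guard c·x = 1.1634 hit at Δt = 0.4302 (t = 0.9299), x⁻ = (-1.1634) → reset → x⁺ = (-0.9504), jump to mode 3
Mode 3: flow for 0.6283 to horizon, guard not reached → x = (-0.5914)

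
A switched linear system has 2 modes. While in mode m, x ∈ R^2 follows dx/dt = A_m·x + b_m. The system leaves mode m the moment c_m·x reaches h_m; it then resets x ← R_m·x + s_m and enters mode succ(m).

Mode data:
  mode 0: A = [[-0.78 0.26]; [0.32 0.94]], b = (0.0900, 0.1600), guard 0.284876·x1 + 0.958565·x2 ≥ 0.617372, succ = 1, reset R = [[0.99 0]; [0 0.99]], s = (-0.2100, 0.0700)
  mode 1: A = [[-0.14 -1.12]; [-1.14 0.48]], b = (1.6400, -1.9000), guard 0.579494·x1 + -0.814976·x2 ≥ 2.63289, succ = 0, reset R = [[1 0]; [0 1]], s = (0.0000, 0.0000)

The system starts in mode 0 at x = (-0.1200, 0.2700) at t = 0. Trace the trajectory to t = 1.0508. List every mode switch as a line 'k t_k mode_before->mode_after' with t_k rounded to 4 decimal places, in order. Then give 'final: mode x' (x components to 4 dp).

Mode 0: guard c·x = 0.6174 hit at Δt = 0.6597 (t = 0.6597), x⁻ = (0.0345, 0.6338) → reset → x⁺ = (-0.1759, 0.6975), jump to mode 1
Mode 1: flow for 0.3911 to horizon, guard not reached → x = (0.2964, 0.0093)

1 0.6597 0->1
final: 1 0.2964 0.0093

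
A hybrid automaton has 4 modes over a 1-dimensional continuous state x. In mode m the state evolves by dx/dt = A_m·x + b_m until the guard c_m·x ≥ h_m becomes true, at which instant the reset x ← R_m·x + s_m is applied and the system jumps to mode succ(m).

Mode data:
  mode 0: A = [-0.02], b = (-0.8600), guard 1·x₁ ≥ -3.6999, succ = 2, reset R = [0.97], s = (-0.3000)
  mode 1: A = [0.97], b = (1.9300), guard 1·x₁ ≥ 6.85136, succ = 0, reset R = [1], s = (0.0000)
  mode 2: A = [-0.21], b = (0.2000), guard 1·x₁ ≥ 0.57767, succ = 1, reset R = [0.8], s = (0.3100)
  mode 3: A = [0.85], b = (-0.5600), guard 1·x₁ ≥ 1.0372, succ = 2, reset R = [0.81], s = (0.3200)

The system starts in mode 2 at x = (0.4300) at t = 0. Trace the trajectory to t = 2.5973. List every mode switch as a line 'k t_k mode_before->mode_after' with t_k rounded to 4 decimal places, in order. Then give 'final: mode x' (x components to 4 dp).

1 1.5821 2->1
final: 1 5.4040

Mode 2: guard c·x = 0.5777 hit at Δt = 1.5821 (t = 1.5821), x⁻ = (0.5777) → reset → x⁺ = (0.7721), jump to mode 1
Mode 1: flow for 1.0152 to horizon, guard not reached → x = (5.4040)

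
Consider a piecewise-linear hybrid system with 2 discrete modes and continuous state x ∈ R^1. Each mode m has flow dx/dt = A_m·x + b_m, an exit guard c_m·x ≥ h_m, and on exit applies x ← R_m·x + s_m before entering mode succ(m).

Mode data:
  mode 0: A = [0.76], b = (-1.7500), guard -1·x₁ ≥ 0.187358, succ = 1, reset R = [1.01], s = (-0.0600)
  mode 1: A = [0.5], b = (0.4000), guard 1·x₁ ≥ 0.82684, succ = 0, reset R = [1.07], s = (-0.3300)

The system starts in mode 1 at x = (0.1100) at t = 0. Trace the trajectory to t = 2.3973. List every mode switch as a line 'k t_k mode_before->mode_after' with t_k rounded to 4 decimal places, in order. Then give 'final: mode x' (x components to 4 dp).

1 1.1619 1->0
2 1.6275 0->1
final: 1 0.0093

Mode 1: guard c·x = 0.8268 hit at Δt = 1.1619 (t = 1.1619), x⁻ = (0.8268) → reset → x⁺ = (0.5547), jump to mode 0
Mode 0: guard c·x = 0.1874 hit at Δt = 0.4656 (t = 1.6275), x⁻ = (-0.1874) → reset → x⁺ = (-0.2492), jump to mode 1
Mode 1: flow for 0.7698 to horizon, guard not reached → x = (0.0093)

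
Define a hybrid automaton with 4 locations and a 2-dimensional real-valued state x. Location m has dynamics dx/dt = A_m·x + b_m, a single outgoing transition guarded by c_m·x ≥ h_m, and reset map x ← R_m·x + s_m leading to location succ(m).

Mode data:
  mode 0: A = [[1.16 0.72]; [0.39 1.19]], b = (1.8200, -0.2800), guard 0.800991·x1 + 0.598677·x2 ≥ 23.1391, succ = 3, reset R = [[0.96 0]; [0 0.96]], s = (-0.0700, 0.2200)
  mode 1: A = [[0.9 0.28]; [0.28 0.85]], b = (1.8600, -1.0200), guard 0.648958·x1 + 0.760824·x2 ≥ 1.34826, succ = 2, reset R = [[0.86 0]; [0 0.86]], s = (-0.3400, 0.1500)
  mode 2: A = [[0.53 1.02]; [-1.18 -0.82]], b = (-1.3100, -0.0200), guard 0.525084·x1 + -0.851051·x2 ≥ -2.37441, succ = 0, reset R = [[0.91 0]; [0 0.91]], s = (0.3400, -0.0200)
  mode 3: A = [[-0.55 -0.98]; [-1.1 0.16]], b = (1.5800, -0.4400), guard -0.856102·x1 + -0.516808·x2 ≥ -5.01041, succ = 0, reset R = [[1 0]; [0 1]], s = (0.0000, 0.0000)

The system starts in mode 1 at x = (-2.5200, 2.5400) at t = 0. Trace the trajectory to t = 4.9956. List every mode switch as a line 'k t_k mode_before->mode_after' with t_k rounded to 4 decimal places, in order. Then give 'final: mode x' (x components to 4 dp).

Mode 1: guard c·x = 1.3483 hit at Δt = 1.0395 (t = 1.0395), x⁻ = (-1.8654, 3.3632) → reset → x⁺ = (-1.9442, 3.0424), jump to mode 2
Mode 2: guard c·x = -2.3744 hit at Δt = 1.4579 (t = 2.4974), x⁻ = (-0.9394, 2.2104) → reset → x⁺ = (-0.5149, 1.9914), jump to mode 0
Mode 0: guard c·x = 23.1391 hit at Δt = 1.4938 (t = 3.9912), x⁻ = (17.4586, 15.2919) → reset → x⁺ = (16.6902, 14.9003), jump to mode 3
Mode 3: flow for 1.0044 to horizon, guard not reached → x = (4.0095, 5.9513)

1 1.0395 1->2
2 2.4974 2->0
3 3.9912 0->3
final: 3 4.0095 5.9513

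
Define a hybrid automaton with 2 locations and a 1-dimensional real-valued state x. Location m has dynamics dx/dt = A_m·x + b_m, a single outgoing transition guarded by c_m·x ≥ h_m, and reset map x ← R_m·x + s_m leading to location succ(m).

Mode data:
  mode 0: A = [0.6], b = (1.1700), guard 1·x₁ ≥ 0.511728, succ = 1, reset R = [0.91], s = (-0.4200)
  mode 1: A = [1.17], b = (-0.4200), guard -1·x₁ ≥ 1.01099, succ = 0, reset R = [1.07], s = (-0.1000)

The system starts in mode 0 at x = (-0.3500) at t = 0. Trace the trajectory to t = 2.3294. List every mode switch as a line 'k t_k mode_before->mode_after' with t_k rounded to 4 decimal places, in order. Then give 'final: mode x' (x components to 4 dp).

Mode 0: guard c·x = 0.5117 hit at Δt = 0.7181 (t = 0.7181), x⁻ = (0.5117) → reset → x⁺ = (0.0457), jump to mode 1
Mode 1: guard c·x = 1.0110 hit at Δt = 1.2610 (t = 1.9791), x⁻ = (-1.0110) → reset → x⁺ = (-1.1818), jump to mode 0
Mode 0: flow for 0.3503 to horizon, guard not reached → x = (-1.0021)

1 0.7181 0->1
2 1.9791 1->0
final: 0 -1.0021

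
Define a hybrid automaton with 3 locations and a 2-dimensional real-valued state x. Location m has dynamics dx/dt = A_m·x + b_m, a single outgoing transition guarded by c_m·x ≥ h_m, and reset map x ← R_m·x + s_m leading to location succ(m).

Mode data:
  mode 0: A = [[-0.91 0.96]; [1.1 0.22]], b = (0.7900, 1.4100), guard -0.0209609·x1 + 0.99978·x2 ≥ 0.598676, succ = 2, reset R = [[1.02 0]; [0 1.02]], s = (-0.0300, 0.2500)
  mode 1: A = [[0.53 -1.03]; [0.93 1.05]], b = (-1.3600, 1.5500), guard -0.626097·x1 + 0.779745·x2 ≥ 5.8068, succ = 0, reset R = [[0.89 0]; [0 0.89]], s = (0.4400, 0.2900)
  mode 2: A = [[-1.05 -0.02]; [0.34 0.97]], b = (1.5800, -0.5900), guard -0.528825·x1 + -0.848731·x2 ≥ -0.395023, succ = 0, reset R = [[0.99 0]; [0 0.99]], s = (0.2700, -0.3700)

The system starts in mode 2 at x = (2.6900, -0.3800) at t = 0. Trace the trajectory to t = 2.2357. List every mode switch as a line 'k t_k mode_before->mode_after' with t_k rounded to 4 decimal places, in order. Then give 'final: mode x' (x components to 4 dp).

1 1.0661 2->0
2 1.5802 0->2
final: 2 1.5477 1.6429

Mode 2: guard c·x = -0.3950 hit at Δt = 1.0661 (t = 1.0661), x⁻ = (1.8985, -0.7175) → reset → x⁺ = (2.1495, -1.0803), jump to mode 0
Mode 0: guard c·x = 0.5987 hit at Δt = 0.5141 (t = 1.5802), x⁻ = (1.6120, 0.6326) → reset → x⁺ = (1.6143, 0.8953), jump to mode 2
Mode 2: flow for 0.6555 to horizon, guard not reached → x = (1.5477, 1.6429)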